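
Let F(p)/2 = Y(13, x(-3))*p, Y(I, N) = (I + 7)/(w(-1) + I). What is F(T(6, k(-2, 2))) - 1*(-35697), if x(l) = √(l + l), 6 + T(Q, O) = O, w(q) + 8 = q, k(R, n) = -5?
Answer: 35587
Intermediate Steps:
w(q) = -8 + q
T(Q, O) = -6 + O
x(l) = √2*√l (x(l) = √(2*l) = √2*√l)
Y(I, N) = (7 + I)/(-9 + I) (Y(I, N) = (I + 7)/((-8 - 1) + I) = (7 + I)/(-9 + I))
F(p) = 10*p (F(p) = 2*(((7 + 13)/(-9 + 13))*p) = 2*((20/4)*p) = 2*(((¼)*20)*p) = 2*(5*p) = 10*p)
F(T(6, k(-2, 2))) - 1*(-35697) = 10*(-6 - 5) - 1*(-35697) = 10*(-11) + 35697 = -110 + 35697 = 35587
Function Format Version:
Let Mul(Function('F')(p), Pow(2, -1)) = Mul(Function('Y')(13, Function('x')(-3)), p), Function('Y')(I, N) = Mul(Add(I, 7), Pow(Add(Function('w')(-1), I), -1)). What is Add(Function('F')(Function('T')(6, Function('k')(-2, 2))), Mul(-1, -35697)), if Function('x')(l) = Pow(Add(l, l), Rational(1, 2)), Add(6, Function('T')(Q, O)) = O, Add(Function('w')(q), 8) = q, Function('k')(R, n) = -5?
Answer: 35587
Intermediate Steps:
Function('w')(q) = Add(-8, q)
Function('T')(Q, O) = Add(-6, O)
Function('x')(l) = Mul(Pow(2, Rational(1, 2)), Pow(l, Rational(1, 2))) (Function('x')(l) = Pow(Mul(2, l), Rational(1, 2)) = Mul(Pow(2, Rational(1, 2)), Pow(l, Rational(1, 2))))
Function('Y')(I, N) = Mul(Pow(Add(-9, I), -1), Add(7, I)) (Function('Y')(I, N) = Mul(Add(I, 7), Pow(Add(Add(-8, -1), I), -1)) = Mul(Add(7, I), Pow(Add(-9, I), -1)) = Mul(Pow(Add(-9, I), -1), Add(7, I)))
Function('F')(p) = Mul(10, p) (Function('F')(p) = Mul(2, Mul(Mul(Pow(Add(-9, 13), -1), Add(7, 13)), p)) = Mul(2, Mul(Mul(Pow(4, -1), 20), p)) = Mul(2, Mul(Mul(Rational(1, 4), 20), p)) = Mul(2, Mul(5, p)) = Mul(10, p))
Add(Function('F')(Function('T')(6, Function('k')(-2, 2))), Mul(-1, -35697)) = Add(Mul(10, Add(-6, -5)), Mul(-1, -35697)) = Add(Mul(10, -11), 35697) = Add(-110, 35697) = 35587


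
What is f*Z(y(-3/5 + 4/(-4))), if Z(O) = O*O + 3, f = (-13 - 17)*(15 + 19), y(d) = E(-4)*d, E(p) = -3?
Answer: -132804/5 ≈ -26561.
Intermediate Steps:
y(d) = -3*d
f = -1020 (f = -30*34 = -1020)
Z(O) = 3 + O**2 (Z(O) = O**2 + 3 = 3 + O**2)
f*Z(y(-3/5 + 4/(-4))) = -1020*(3 + (-3*(-3/5 + 4/(-4)))**2) = -1020*(3 + (-3*(-3*1/5 + 4*(-1/4)))**2) = -1020*(3 + (-3*(-3/5 - 1))**2) = -1020*(3 + (-3*(-8/5))**2) = -1020*(3 + (24/5)**2) = -1020*(3 + 576/25) = -1020*651/25 = -132804/5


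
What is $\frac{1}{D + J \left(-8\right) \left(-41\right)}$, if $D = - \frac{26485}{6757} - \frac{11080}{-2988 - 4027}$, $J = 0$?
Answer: $- \frac{9480071}{22184943} \approx -0.42732$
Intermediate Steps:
$D = - \frac{22184943}{9480071}$ ($D = \left(-26485\right) \frac{1}{6757} - \frac{11080}{-7015} = - \frac{26485}{6757} - - \frac{2216}{1403} = - \frac{26485}{6757} + \frac{2216}{1403} = - \frac{22184943}{9480071} \approx -2.3402$)
$\frac{1}{D + J \left(-8\right) \left(-41\right)} = \frac{1}{- \frac{22184943}{9480071} + 0 \left(-8\right) \left(-41\right)} = \frac{1}{- \frac{22184943}{9480071} + 0 \left(-41\right)} = \frac{1}{- \frac{22184943}{9480071} + 0} = \frac{1}{- \frac{22184943}{9480071}} = - \frac{9480071}{22184943}$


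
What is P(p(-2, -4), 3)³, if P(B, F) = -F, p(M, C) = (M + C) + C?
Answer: -27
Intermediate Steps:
p(M, C) = M + 2*C (p(M, C) = (C + M) + C = M + 2*C)
P(p(-2, -4), 3)³ = (-1*3)³ = (-3)³ = -27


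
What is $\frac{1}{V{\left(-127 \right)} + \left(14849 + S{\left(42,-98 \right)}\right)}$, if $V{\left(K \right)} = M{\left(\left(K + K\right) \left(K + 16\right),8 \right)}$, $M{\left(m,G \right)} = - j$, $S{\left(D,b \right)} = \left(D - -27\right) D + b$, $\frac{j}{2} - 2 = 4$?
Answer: $\frac{1}{17637} \approx 5.6699 \cdot 10^{-5}$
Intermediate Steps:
$j = 12$ ($j = 4 + 2 \cdot 4 = 4 + 8 = 12$)
$S{\left(D,b \right)} = b + D \left(27 + D\right)$ ($S{\left(D,b \right)} = \left(D + 27\right) D + b = \left(27 + D\right) D + b = D \left(27 + D\right) + b = b + D \left(27 + D\right)$)
$M{\left(m,G \right)} = -12$ ($M{\left(m,G \right)} = \left(-1\right) 12 = -12$)
$V{\left(K \right)} = -12$
$\frac{1}{V{\left(-127 \right)} + \left(14849 + S{\left(42,-98 \right)}\right)} = \frac{1}{-12 + \left(14849 + \left(-98 + 42^{2} + 27 \cdot 42\right)\right)} = \frac{1}{-12 + \left(14849 + \left(-98 + 1764 + 1134\right)\right)} = \frac{1}{-12 + \left(14849 + 2800\right)} = \frac{1}{-12 + 17649} = \frac{1}{17637}$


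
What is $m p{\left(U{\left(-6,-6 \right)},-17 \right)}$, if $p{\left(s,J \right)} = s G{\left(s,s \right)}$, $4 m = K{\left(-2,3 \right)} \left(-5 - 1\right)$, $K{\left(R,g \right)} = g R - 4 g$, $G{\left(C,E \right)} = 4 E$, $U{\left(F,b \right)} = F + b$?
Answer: $15552$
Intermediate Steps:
$K{\left(R,g \right)} = - 4 g + R g$ ($K{\left(R,g \right)} = R g - 4 g = - 4 g + R g$)
$m = 27$ ($m = \frac{3 \left(-4 - 2\right) \left(-5 - 1\right)}{4} = \frac{3 \left(-6\right) \left(-6\right)}{4} = \frac{\left(-18\right) \left(-6\right)}{4} = \frac{1}{4} \cdot 108 = 27$)
$p{\left(s,J \right)} = 4 s^{2}$ ($p{\left(s,J \right)} = s 4 s = 4 s^{2}$)
$m p{\left(U{\left(-6,-6 \right)},-17 \right)} = 27 \cdot 4 \left(-6 - 6\right)^{2} = 27 \cdot 4 \left(-12\right)^{2} = 27 \cdot 4 \cdot 144 = 27 \cdot 576 = 15552$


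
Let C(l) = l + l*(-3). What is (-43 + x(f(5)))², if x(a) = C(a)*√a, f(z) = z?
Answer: 2349 + 860*√5 ≈ 4272.0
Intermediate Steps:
C(l) = -2*l (C(l) = l - 3*l = -2*l)
x(a) = -2*a^(3/2) (x(a) = (-2*a)*√a = -2*a^(3/2))
(-43 + x(f(5)))² = (-43 - 10*√5)²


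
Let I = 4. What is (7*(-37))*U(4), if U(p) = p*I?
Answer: -4144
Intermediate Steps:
U(p) = 4*p (U(p) = p*4 = 4*p)
(7*(-37))*U(4) = (7*(-37))*(4*4) = -259*16 = -4144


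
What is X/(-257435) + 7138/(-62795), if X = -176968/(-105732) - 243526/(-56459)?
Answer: -49871212701842746/438641385569813205 ≈ -0.11369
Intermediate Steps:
X = 812271076/135670977 (X = -176968*(-1/105732) - 243526*(-1/56459) = 4022/2403 + 243526/56459 = 812271076/135670977 ≈ 5.9871)
X/(-257435) + 7138/(-62795) = (812271076/135670977)/(-257435) + 7138/(-62795) = (812271076/135670977)*(-1/257435) + 7138*(-1/62795) = -812271076/34926457963995 - 7138/62795 = -49871212701842746/438641385569813205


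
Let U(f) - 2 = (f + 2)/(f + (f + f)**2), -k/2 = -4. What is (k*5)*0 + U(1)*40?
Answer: 104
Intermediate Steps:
k = 8 (k = -2*(-4) = 8)
U(f) = 2 + (2 + f)/(f + 4*f**2) (U(f) = 2 + (f + 2)/(f + (f + f)**2) = 2 + (2 + f)/(f + (2*f)**2) = 2 + (2 + f)/(f + 4*f**2))
(k*5)*0 + U(1)*40 = (8*5)*0 + ((2 + 3*1 + 8*1**2)/(1*(1 + 4*1)))*40 = 40*0 + (1*(2 + 3 + 8*1)/(1 + 4))*40 = 0 + (1*(2 + 3 + 8)/5)*40 = 0 + (1*(1/5)*13)*40 = 0 + (13/5)*40 = 0 + 104 = 104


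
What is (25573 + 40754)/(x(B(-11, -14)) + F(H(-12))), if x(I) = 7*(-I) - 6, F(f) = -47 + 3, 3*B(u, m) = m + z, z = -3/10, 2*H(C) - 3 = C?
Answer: -1989810/499 ≈ -3987.6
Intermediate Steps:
H(C) = 3/2 + C/2
z = -3/10 (z = -3*⅒ = -3/10 ≈ -0.30000)
B(u, m) = -⅒ + m/3 (B(u, m) = (m - 3/10)/3 = (-3/10 + m)/3 = -⅒ + m/3)
F(f) = -44
x(I) = -6 - 7*I (x(I) = -7*I - 6 = -6 - 7*I)
(25573 + 40754)/(x(B(-11, -14)) + F(H(-12))) = (25573 + 40754)/((-6 - 7*(-⅒ + (⅓)*(-14))) - 44) = 66327/((-6 - 7*(-⅒ - 14/3)) - 44) = 66327/((-6 - 7*(-143/30)) - 44) = 66327/((-6 + 1001/30) - 44) = 66327/(821/30 - 44) = 66327/(-499/30) = 66327*(-30/499) = -1989810/499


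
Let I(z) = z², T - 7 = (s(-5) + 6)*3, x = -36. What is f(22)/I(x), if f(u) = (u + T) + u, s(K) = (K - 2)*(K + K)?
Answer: 31/144 ≈ 0.21528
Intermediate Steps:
s(K) = 2*K*(-2 + K) (s(K) = (-2 + K)*(2*K) = 2*K*(-2 + K))
T = 235 (T = 7 + (2*(-5)*(-2 - 5) + 6)*3 = 7 + (2*(-5)*(-7) + 6)*3 = 7 + (70 + 6)*3 = 7 + 76*3 = 7 + 228 = 235)
f(u) = 235 + 2*u (f(u) = (u + 235) + u = (235 + u) + u = 235 + 2*u)
f(22)/I(x) = (235 + 2*22)/((-36)²) = (235 + 44)/1296 = 279*(1/1296) = 31/144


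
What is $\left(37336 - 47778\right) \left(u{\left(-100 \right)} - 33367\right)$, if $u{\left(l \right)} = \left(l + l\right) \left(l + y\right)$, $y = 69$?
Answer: $283677814$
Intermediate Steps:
$u{\left(l \right)} = 2 l \left(69 + l\right)$ ($u{\left(l \right)} = \left(l + l\right) \left(l + 69\right) = 2 l \left(69 + l\right)$)
$\left(37336 - 47778\right) \left(u{\left(-100 \right)} - 33367\right) = \left(37336 - 47778\right) \left(2 \left(-100\right) \left(69 - 100\right) - 33367\right) = - 10442 \left(2 \left(-100\right) \left(-31\right) - 33367\right) = - 10442 \left(6200 - 33367\right) = \left(-10442\right) \left(-27167\right) = 283677814$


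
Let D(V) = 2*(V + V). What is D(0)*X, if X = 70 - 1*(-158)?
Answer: 0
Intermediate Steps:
D(V) = 4*V (D(V) = 2*(2*V) = 4*V)
X = 228 (X = 70 + 158 = 228)
D(0)*X = (4*0)*228 = 0*228 = 0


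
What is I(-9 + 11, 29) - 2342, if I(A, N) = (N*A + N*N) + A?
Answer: -1441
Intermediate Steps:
I(A, N) = A + N² + A*N (I(A, N) = (A*N + N²) + A = (N² + A*N) + A = A + N² + A*N)
I(-9 + 11, 29) - 2342 = ((-9 + 11) + 29² + (-9 + 11)*29) - 2342 = (2 + 841 + 2*29) - 2342 = (2 + 841 + 58) - 2342 = 901 - 2342 = -1441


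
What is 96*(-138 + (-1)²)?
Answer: -13152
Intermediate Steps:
96*(-138 + (-1)²) = 96*(-138 + 1) = 96*(-137) = -13152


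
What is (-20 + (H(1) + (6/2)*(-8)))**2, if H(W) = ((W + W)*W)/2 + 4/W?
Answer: 1521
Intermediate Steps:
H(W) = W**2 + 4/W (H(W) = ((2*W)*W)*(1/2) + 4/W = (2*W**2)*(1/2) + 4/W = W**2 + 4/W)
(-20 + (H(1) + (6/2)*(-8)))**2 = (-20 + ((4 + 1**3)/1 + (6/2)*(-8)))**2 = (-20 + (1*(4 + 1) + (6*(1/2))*(-8)))**2 = (-20 + (1*5 + 3*(-8)))**2 = (-20 + (5 - 24))**2 = (-20 - 19)**2 = (-39)**2 = 1521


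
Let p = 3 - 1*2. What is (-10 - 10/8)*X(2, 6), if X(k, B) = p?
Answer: -45/4 ≈ -11.250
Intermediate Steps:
p = 1 (p = 3 - 2 = 1)
X(k, B) = 1
(-10 - 10/8)*X(2, 6) = (-10 - 10/8)*1 = (-10 - 10*⅛)*1 = (-10 - 5/4)*1 = -45/4*1 = -45/4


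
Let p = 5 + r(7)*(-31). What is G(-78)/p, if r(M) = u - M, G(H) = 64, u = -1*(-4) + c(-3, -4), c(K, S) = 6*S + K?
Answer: 64/935 ≈ 0.068449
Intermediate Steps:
c(K, S) = K + 6*S
u = -23 (u = -1*(-4) + (-3 + 6*(-4)) = 4 + (-3 - 24) = 4 - 27 = -23)
r(M) = -23 - M
p = 935 (p = 5 + (-23 - 1*7)*(-31) = 5 + (-23 - 7)*(-31) = 5 - 30*(-31) = 5 + 930 = 935)
G(-78)/p = 64/935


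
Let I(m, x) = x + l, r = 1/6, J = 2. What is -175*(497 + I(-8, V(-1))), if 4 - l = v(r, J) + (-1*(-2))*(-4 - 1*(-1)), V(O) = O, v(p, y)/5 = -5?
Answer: -92925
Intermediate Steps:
r = ⅙ ≈ 0.16667
v(p, y) = -25 (v(p, y) = 5*(-5) = -25)
l = 35 (l = 4 - (-25 + (-1*(-2))*(-4 - 1*(-1))) = 4 - (-25 + 2*(-4 + 1)) = 4 - (-25 + 2*(-3)) = 4 - (-25 - 6) = 4 - 1*(-31) = 4 + 31 = 35)
I(m, x) = 35 + x (I(m, x) = x + 35 = 35 + x)
-175*(497 + I(-8, V(-1))) = -175*(497 + (35 - 1)) = -175*(497 + 34) = -175*531 = -92925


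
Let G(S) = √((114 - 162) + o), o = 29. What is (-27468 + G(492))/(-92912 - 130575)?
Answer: 27468/223487 - I*√19/223487 ≈ 0.12291 - 1.9504e-5*I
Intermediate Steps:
G(S) = I*√19 (G(S) = √((114 - 162) + 29) = √(-48 + 29) = √(-19) = I*√19)
(-27468 + G(492))/(-92912 - 130575) = (-27468 + I*√19)/(-92912 - 130575) = (-27468 + I*√19)/(-223487) = (-27468 + I*√19)*(-1/223487) = 27468/223487 - I*√19/223487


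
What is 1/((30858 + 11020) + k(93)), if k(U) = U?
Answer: 1/41971 ≈ 2.3826e-5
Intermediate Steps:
1/((30858 + 11020) + k(93)) = 1/((30858 + 11020) + 93) = 1/(41878 + 93) = 1/41971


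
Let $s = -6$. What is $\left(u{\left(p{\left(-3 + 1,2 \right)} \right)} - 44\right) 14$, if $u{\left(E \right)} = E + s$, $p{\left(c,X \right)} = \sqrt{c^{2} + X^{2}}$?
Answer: $-700 + 28 \sqrt{2} \approx -660.4$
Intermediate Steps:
$p{\left(c,X \right)} = \sqrt{X^{2} + c^{2}}$
$u{\left(E \right)} = -6 + E$ ($u{\left(E \right)} = E - 6 = -6 + E$)
$\left(u{\left(p{\left(-3 + 1,2 \right)} \right)} - 44\right) 14 = \left(\left(-6 + \sqrt{2^{2} + \left(-3 + 1\right)^{2}}\right) - 44\right) 14 = \left(\left(-6 + \sqrt{4 + \left(-2\right)^{2}}\right) - 44\right) 14 = \left(\left(-6 + \sqrt{4 + 4}\right) - 44\right) 14 = \left(\left(-6 + \sqrt{8}\right) - 44\right) 14 = \left(\left(-6 + 2 \sqrt{2}\right) - 44\right) 14 = \left(-50 + 2 \sqrt{2}\right) 14 = -700 + 28 \sqrt{2}$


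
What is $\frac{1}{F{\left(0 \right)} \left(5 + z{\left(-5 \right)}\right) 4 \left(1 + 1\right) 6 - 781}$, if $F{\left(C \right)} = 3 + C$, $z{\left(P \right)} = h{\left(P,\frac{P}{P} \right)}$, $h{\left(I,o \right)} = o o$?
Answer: $\frac{1}{83} \approx 0.012048$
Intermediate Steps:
$h{\left(I,o \right)} = o^{2}$
$z{\left(P \right)} = 1$ ($z{\left(P \right)} = \left(\frac{P}{P}\right)^{2} = 1^{2} = 1$)
$\frac{1}{F{\left(0 \right)} \left(5 + z{\left(-5 \right)}\right) 4 \left(1 + 1\right) 6 - 781} = \frac{1}{\left(3 + 0\right) \left(5 + 1\right) 4 \left(1 + 1\right) 6 - 781} = \frac{1}{3 \cdot 6 \cdot 4 \cdot 2 \cdot 6 - 781} = \frac{1}{3 \cdot 24 \cdot 12 - 781} = \frac{1}{72 \cdot 12 - 781} = \frac{1}{864 - 781} = \frac{1}{83}$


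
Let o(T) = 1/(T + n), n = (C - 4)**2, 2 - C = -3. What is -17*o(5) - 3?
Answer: -35/6 ≈ -5.8333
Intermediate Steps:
C = 5 (C = 2 - 1*(-3) = 2 + 3 = 5)
n = 1 (n = (5 - 4)**2 = 1**2 = 1)
o(T) = 1/(1 + T) (o(T) = 1/(T + 1) = 1/(1 + T))
-17*o(5) - 3 = -17/(1 + 5) - 3 = -17/6 - 3 = -35/6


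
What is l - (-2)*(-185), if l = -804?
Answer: -1174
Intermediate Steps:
l - (-2)*(-185) = -804 - (-2)*(-185) = -804 - 1*370 = -804 - 370 = -1174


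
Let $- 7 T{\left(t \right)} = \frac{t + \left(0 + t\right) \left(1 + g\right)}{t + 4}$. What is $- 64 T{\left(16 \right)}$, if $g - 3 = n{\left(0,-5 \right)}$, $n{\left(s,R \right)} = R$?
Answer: $0$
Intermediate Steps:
$g = -2$ ($g = 3 - 5 = -2$)
$T{\left(t \right)} = 0$ ($T{\left(t \right)} = - \frac{\left(t + \left(0 + t\right) \left(1 - 2\right)\right) \frac{1}{t + 4}}{7} = - \frac{\left(t + t \left(-1\right)\right) \frac{1}{4 + t}}{7} = - \frac{\left(t - t\right) \frac{1}{4 + t}}{7} = - \frac{0 \frac{1}{4 + t}}{7} = \left(- \frac{1}{7}\right) 0 = 0$)
$- 64 T{\left(16 \right)} = \left(-64\right) 0 = 0$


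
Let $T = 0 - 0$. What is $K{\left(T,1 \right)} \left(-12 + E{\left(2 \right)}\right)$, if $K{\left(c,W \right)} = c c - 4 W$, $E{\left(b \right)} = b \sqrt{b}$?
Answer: $48 - 8 \sqrt{2} \approx 36.686$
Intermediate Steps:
$T = 0$ ($T = 0 + 0 = 0$)
$E{\left(b \right)} = b^{\frac{3}{2}}$
$K{\left(c,W \right)} = c^{2} - 4 W$
$K{\left(T,1 \right)} \left(-12 + E{\left(2 \right)}\right) = \left(0^{2} - 4\right) \left(-12 + 2^{\frac{3}{2}}\right) = \left(0 - 4\right) \left(-12 + 2 \sqrt{2}\right) = - 4 \left(-12 + 2 \sqrt{2}\right) = 48 - 8 \sqrt{2}$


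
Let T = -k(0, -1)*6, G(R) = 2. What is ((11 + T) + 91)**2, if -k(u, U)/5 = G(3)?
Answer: 26244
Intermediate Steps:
k(u, U) = -10 (k(u, U) = -5*2 = -10)
T = 60 (T = -1*(-10)*6 = 10*6 = 60)
((11 + T) + 91)**2 = ((11 + 60) + 91)**2 = (71 + 91)**2 = 162**2 = 26244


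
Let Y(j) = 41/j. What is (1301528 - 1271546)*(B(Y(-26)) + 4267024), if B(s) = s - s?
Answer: 127933913568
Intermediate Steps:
B(s) = 0
(1301528 - 1271546)*(B(Y(-26)) + 4267024) = (1301528 - 1271546)*(0 + 4267024) = 29982*4267024 = 127933913568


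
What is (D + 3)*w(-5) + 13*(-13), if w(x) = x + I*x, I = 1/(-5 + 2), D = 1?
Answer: -547/3 ≈ -182.33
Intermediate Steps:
I = -1/3 (I = 1/(-3) = -1/3 ≈ -0.33333)
w(x) = 2*x/3 (w(x) = x - x/3 = 2*x/3)
(D + 3)*w(-5) + 13*(-13) = (1 + 3)*((2/3)*(-5)) + 13*(-13) = 4*(-10/3) - 169 = -40/3 - 169 = -547/3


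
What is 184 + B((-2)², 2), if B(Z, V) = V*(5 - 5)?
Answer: 184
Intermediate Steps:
B(Z, V) = 0 (B(Z, V) = V*0 = 0)
184 + B((-2)², 2) = 184 + 0 = 184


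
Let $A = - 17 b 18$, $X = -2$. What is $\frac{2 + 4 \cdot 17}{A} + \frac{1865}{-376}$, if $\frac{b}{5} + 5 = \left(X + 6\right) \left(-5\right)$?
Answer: $- \frac{7130993}{1438200} \approx -4.9583$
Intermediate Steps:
$b = -125$ ($b = -25 + 5 \left(-2 + 6\right) \left(-5\right) = -25 + 5 \cdot 4 \left(-5\right) = -25 + 5 \left(-20\right) = -25 - 100 = -125$)
$A = 38250$ ($A = \left(-17\right) \left(-125\right) 18 = 2125 \cdot 18 = 38250$)
$\frac{2 + 4 \cdot 17}{A} + \frac{1865}{-376} = \frac{2 + 4 \cdot 17}{38250} + \frac{1865}{-376} = \left(2 + 68\right) \frac{1}{38250} + 1865 \left(- \frac{1}{376}\right) = 70 \cdot \frac{1}{38250} - \frac{1865}{376} = \frac{7}{3825} - \frac{1865}{376} = - \frac{7130993}{1438200}$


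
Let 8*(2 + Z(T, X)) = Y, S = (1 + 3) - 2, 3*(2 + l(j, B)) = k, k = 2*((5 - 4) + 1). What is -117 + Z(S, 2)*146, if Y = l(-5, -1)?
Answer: -2527/6 ≈ -421.17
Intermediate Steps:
k = 4 (k = 2*(1 + 1) = 2*2 = 4)
l(j, B) = -⅔ (l(j, B) = -2 + (⅓)*4 = -2 + 4/3 = -⅔)
Y = -⅔ ≈ -0.66667
S = 2 (S = 4 - 2 = 2)
Z(T, X) = -25/12 (Z(T, X) = -2 + (⅛)*(-⅔) = -2 - 1/12 = -25/12)
-117 + Z(S, 2)*146 = -117 - 25/12*146 = -117 - 1825/6 = -2527/6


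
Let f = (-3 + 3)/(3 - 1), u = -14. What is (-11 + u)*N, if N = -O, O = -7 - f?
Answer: -175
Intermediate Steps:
f = 0 (f = 0/2 = 0*(1/2) = 0)
O = -7 (O = -7 - 1*0 = -7 + 0 = -7)
N = 7 (N = -1*(-7) = 7)
(-11 + u)*N = (-11 - 14)*7 = -25*7 = -175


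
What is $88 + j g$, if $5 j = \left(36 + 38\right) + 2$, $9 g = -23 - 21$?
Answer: $\frac{616}{45} \approx 13.689$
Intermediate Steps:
$g = - \frac{44}{9}$ ($g = \frac{-23 - 21}{9} = \frac{1}{9} \left(-44\right) = - \frac{44}{9} \approx -4.8889$)
$j = \frac{76}{5}$ ($j = \frac{\left(36 + 38\right) + 2}{5} = \frac{74 + 2}{5} = \frac{1}{5} \cdot 76 = \frac{76}{5} \approx 15.2$)
$88 + j g = 88 + \frac{76}{5} \left(- \frac{44}{9}\right) = 88 - \frac{3344}{45} = \frac{616}{45}$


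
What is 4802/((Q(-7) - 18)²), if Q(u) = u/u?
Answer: 4802/289 ≈ 16.616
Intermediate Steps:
Q(u) = 1
4802/((Q(-7) - 18)²) = 4802/((1 - 18)²) = 4802/((-17)²) = 4802/289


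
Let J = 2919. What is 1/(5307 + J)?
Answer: 1/8226 ≈ 0.00012157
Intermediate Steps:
1/(5307 + J) = 1/(5307 + 2919) = 1/8226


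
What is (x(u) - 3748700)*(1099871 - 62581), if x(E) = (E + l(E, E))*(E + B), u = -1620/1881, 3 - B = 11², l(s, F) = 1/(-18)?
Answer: -1528633363589285590/393129 ≈ -3.8884e+12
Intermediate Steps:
l(s, F) = -1/18
B = -118 (B = 3 - 1*11² = 3 - 1*121 = 3 - 121 = -118)
u = -180/209 (u = -1620*1/1881 = -180/209 ≈ -0.86124)
x(E) = (-118 + E)*(-1/18 + E) (x(E) = (E - 1/18)*(E - 118) = (-1/18 + E)*(-118 + E) = (-118 + E)*(-1/18 + E))
(x(u) - 3748700)*(1099871 - 62581) = ((59/9 + (-180/209)² - 2125/18*(-180/209)) - 3748700)*(1099871 - 62581) = ((59/9 + 32400/43681 + 21250/209) - 3748700)*1037290 = (42840029/393129 - 3748700)*1037290 = -1473679842271/393129*1037290 = -1528633363589285590/393129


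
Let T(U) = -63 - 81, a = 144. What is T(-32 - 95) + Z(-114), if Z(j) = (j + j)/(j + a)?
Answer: -758/5 ≈ -151.60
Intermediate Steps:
Z(j) = 2*j/(144 + j) (Z(j) = (j + j)/(j + 144) = (2*j)/(144 + j) = 2*j/(144 + j))
T(U) = -144
T(-32 - 95) + Z(-114) = -144 + 2*(-114)/(144 - 114) = -144 + 2*(-114)/30 = -144 + 2*(-114)*(1/30) = -144 - 38/5 = -758/5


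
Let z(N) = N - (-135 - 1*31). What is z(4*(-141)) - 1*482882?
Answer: -483280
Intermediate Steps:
z(N) = 166 + N (z(N) = N - (-135 - 31) = N - 1*(-166) = N + 166 = 166 + N)
z(4*(-141)) - 1*482882 = (166 + 4*(-141)) - 1*482882 = (166 - 564) - 482882 = -398 - 482882 = -483280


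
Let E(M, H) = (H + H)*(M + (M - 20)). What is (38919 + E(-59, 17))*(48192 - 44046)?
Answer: 141905142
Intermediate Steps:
E(M, H) = 2*H*(-20 + 2*M) (E(M, H) = (2*H)*(M + (-20 + M)) = (2*H)*(-20 + 2*M) = 2*H*(-20 + 2*M))
(38919 + E(-59, 17))*(48192 - 44046) = (38919 + 4*17*(-10 - 59))*(48192 - 44046) = (38919 + 4*17*(-69))*4146 = (38919 - 4692)*4146 = 34227*4146 = 141905142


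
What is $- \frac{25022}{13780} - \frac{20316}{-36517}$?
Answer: $- \frac{459923}{365170} \approx -1.2595$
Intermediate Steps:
$- \frac{25022}{13780} - \frac{20316}{-36517} = \left(-25022\right) \frac{1}{13780} - - \frac{20316}{36517} = - \frac{12511}{6890} + \frac{20316}{36517} = - \frac{459923}{365170}$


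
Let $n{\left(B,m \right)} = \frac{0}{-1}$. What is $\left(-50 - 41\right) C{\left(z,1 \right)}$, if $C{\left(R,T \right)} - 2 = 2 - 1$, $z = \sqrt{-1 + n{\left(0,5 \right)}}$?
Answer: $-273$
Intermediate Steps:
$n{\left(B,m \right)} = 0$ ($n{\left(B,m \right)} = 0 \left(-1\right) = 0$)
$z = i$ ($z = \sqrt{-1 + 0} = \sqrt{-1} = i \approx 1.0 i$)
$C{\left(R,T \right)} = 3$ ($C{\left(R,T \right)} = 2 + \left(2 - 1\right) = 2 + 1 = 3$)
$\left(-50 - 41\right) C{\left(z,1 \right)} = \left(-50 - 41\right) 3 = \left(-91\right) 3 = -273$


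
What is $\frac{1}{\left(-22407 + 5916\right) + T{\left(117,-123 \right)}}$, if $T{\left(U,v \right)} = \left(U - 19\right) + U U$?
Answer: $- \frac{1}{2704} \approx -0.00036982$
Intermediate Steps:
$T{\left(U,v \right)} = -19 + U + U^{2}$ ($T{\left(U,v \right)} = \left(U - 19\right) + U^{2} = \left(-19 + U\right) + U^{2} = -19 + U + U^{2}$)
$\frac{1}{\left(-22407 + 5916\right) + T{\left(117,-123 \right)}} = \frac{1}{\left(-22407 + 5916\right) + \left(-19 + 117 + 117^{2}\right)} = \frac{1}{-16491 + \left(-19 + 117 + 13689\right)} = \frac{1}{-16491 + 13787} = \frac{1}{-2704} = - \frac{1}{2704}$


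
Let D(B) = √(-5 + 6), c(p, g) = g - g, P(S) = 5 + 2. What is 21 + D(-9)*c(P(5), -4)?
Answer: 21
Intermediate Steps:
P(S) = 7
c(p, g) = 0
D(B) = 1 (D(B) = √1 = 1)
21 + D(-9)*c(P(5), -4) = 21 + 1*0 = 21 + 0 = 21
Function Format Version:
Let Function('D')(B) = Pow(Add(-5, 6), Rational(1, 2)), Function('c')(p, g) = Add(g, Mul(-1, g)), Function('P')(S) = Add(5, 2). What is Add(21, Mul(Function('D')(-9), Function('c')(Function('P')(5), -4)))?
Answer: 21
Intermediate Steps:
Function('P')(S) = 7
Function('c')(p, g) = 0
Function('D')(B) = 1 (Function('D')(B) = Pow(1, Rational(1, 2)) = 1)
Add(21, Mul(Function('D')(-9), Function('c')(Function('P')(5), -4))) = Add(21, Mul(1, 0)) = Add(21, 0) = 21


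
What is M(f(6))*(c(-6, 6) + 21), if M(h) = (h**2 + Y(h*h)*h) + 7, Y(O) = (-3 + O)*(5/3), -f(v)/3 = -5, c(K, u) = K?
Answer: 86730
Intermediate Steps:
f(v) = 15 (f(v) = -3*(-5) = 15)
Y(O) = -5 + 5*O/3 (Y(O) = (-3 + O)*(5*(1/3)) = (-3 + O)*(5/3) = -5 + 5*O/3)
M(h) = 7 + h**2 + h*(-5 + 5*h**2/3) (M(h) = (h**2 + (-5 + 5*(h*h)/3)*h) + 7 = (h**2 + (-5 + 5*h**2/3)*h) + 7 = (h**2 + h*(-5 + 5*h**2/3)) + 7 = 7 + h**2 + h*(-5 + 5*h**2/3))
M(f(6))*(c(-6, 6) + 21) = (7 + 15**2 - 5*15 + (5/3)*15**3)*(-6 + 21) = (7 + 225 - 75 + (5/3)*3375)*15 = (7 + 225 - 75 + 5625)*15 = 5782*15 = 86730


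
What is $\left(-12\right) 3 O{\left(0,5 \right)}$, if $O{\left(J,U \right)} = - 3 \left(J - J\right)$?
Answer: $0$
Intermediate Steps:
$O{\left(J,U \right)} = 0$ ($O{\left(J,U \right)} = \left(-3\right) 0 = 0$)
$\left(-12\right) 3 O{\left(0,5 \right)} = \left(-12\right) 3 \cdot 0 = \left(-36\right) 0 = 0$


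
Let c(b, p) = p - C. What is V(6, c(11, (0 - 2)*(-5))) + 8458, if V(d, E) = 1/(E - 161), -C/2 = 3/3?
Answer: 1260241/149 ≈ 8458.0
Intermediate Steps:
C = -2 (C = -6/3 = -2*1 = -2)
c(b, p) = 2 + p (c(b, p) = p - 1*(-2) = p + 2 = 2 + p)
V(d, E) = 1/(-161 + E)
V(6, c(11, (0 - 2)*(-5))) + 8458 = 1/(-161 + (2 + (0 - 2)*(-5))) + 8458 = 1/(-161 + (2 - 2*(-5))) + 8458 = 1/(-161 + (2 + 10)) + 8458 = 1/(-161 + 12) + 8458 = 1/(-149) + 8458 = -1/149 + 8458 = 1260241/149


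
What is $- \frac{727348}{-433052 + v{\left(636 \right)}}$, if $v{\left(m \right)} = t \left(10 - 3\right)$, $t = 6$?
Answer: $\frac{363674}{216505} \approx 1.6797$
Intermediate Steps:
$v{\left(m \right)} = 42$ ($v{\left(m \right)} = 6 \left(10 - 3\right) = 6 \cdot 7 = 42$)
$- \frac{727348}{-433052 + v{\left(636 \right)}} = - \frac{727348}{-433052 + 42} = - \frac{727348}{-433010} = \left(-727348\right) \left(- \frac{1}{433010}\right) = \frac{363674}{216505}$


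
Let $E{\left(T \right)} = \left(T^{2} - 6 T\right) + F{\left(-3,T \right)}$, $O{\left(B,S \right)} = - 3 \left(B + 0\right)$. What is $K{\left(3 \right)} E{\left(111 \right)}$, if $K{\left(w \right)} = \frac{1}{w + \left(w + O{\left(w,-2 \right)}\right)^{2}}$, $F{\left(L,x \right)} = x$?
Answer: $\frac{3922}{13} \approx 301.69$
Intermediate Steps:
$O{\left(B,S \right)} = - 3 B$
$E{\left(T \right)} = T^{2} - 5 T$ ($E{\left(T \right)} = \left(T^{2} - 6 T\right) + T = T^{2} - 5 T$)
$K{\left(w \right)} = \frac{1}{w + 4 w^{2}}$ ($K{\left(w \right)} = \frac{1}{w + \left(w - 3 w\right)^{2}} = \frac{1}{w + \left(- 2 w\right)^{2}} = \frac{1}{w + 4 w^{2}}$)
$K{\left(3 \right)} E{\left(111 \right)} = \frac{1}{3 \left(1 + 4 \cdot 3\right)} 111 \left(-5 + 111\right) = \frac{1}{3 \left(1 + 12\right)} 111 \cdot 106 = \frac{1}{3 \cdot 13} \cdot 11766 = \frac{1}{3} \cdot \frac{1}{13} \cdot 11766 = \frac{1}{39} \cdot 11766 = \frac{3922}{13}$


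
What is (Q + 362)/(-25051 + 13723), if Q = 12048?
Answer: -6205/5664 ≈ -1.0955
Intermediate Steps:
(Q + 362)/(-25051 + 13723) = (12048 + 362)/(-25051 + 13723) = 12410/(-11328) = 12410*(-1/11328) = -6205/5664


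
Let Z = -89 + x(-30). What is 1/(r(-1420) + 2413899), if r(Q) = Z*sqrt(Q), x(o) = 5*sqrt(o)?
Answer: I/(178*sqrt(355) + 2413899*I - 50*I*sqrt(426)) ≈ 4.1444e-7 + 5.7606e-10*I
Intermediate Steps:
Z = -89 + 5*I*sqrt(30) (Z = -89 + 5*sqrt(-30) = -89 + 5*(I*sqrt(30)) = -89 + 5*I*sqrt(30) ≈ -89.0 + 27.386*I)
r(Q) = sqrt(Q)*(-89 + 5*I*sqrt(30)) (r(Q) = (-89 + 5*I*sqrt(30))*sqrt(Q) = sqrt(Q)*(-89 + 5*I*sqrt(30)))
1/(r(-1420) + 2413899) = 1/(sqrt(-1420)*(-89 + 5*I*sqrt(30)) + 2413899) = 1/((2*I*sqrt(355))*(-89 + 5*I*sqrt(30)) + 2413899) = 1/(2*I*sqrt(355)*(-89 + 5*I*sqrt(30)) + 2413899) = 1/(2413899 + 2*I*sqrt(355)*(-89 + 5*I*sqrt(30)))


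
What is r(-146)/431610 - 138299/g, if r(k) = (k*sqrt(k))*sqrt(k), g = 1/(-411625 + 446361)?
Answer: -1036717306770862/215805 ≈ -4.8040e+9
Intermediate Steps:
g = 1/34736 ≈ 2.8789e-5
r(k) = k**2 (r(k) = k**(3/2)*sqrt(k) = k**2)
r(-146)/431610 - 138299/g = (-146)**2/431610 - 138299/1/34736 = 21316*(1/431610) - 138299*34736 = 10658/215805 - 4803954064 = -1036717306770862/215805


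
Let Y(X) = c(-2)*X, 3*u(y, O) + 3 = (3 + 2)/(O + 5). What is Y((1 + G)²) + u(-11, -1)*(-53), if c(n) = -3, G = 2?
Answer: 47/12 ≈ 3.9167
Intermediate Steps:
u(y, O) = -1 + 5/(3*(5 + O)) (u(y, O) = -1 + ((3 + 2)/(O + 5))/3 = -1 + (5/(5 + O))/3 = -1 + 5/(3*(5 + O)))
Y(X) = -3*X
Y((1 + G)²) + u(-11, -1)*(-53) = -3*(1 + 2)² + ((-10/3 - 1*(-1))/(5 - 1))*(-53) = -3*3² + ((-10/3 + 1)/4)*(-53) = -3*9 + ((¼)*(-7/3))*(-53) = -27 - 7/12*(-53) = -27 + 371/12 = 47/12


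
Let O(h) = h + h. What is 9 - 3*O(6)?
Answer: -27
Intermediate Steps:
O(h) = 2*h
9 - 3*O(6) = 9 - 6*6 = 9 - 3*12 = 9 - 36 = -27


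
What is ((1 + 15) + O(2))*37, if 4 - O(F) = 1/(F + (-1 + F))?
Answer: 2183/3 ≈ 727.67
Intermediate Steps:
O(F) = 4 - 1/(-1 + 2*F) (O(F) = 4 - 1/(F + (-1 + F)) = 4 - 1/(-1 + 2*F))
((1 + 15) + O(2))*37 = ((1 + 15) + (-5 + 8*2)/(-1 + 2*2))*37 = (16 + (-5 + 16)/(-1 + 4))*37 = (16 + 11/3)*37 = (59/3)*37 = 2183/3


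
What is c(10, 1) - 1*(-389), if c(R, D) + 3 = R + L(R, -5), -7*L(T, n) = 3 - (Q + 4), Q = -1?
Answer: 396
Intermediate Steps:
L(T, n) = 0 (L(T, n) = -(3 - (-1 + 4))/7 = -(3 - 1*3)/7 = -(3 - 3)/7 = -⅐*0 = 0)
c(R, D) = -3 + R (c(R, D) = -3 + (R + 0) = -3 + R)
c(10, 1) - 1*(-389) = (-3 + 10) - 1*(-389) = 7 + 389 = 396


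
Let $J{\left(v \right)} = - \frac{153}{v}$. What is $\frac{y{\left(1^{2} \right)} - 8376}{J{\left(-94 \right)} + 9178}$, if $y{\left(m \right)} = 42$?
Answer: $- \frac{783396}{862885} \approx -0.90788$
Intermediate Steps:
$\frac{y{\left(1^{2} \right)} - 8376}{J{\left(-94 \right)} + 9178} = \frac{42 - 8376}{- \frac{153}{-94} + 9178} = - \frac{8334}{\left(-153\right) \left(- \frac{1}{94}\right) + 9178} = - \frac{8334}{\frac{153}{94} + 9178} = - \frac{8334}{\frac{862885}{94}} = \left(-8334\right) \frac{94}{862885} = - \frac{783396}{862885}$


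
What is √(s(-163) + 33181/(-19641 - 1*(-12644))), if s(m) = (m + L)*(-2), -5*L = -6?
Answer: √390266106385/34985 ≈ 17.857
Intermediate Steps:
L = 6/5 (L = -⅕*(-6) = 6/5 ≈ 1.2000)
s(m) = -12/5 - 2*m (s(m) = (m + 6/5)*(-2) = (6/5 + m)*(-2) = -12/5 - 2*m)
√(s(-163) + 33181/(-19641 - 1*(-12644))) = √((-12/5 - 2*(-163)) + 33181/(-19641 - 1*(-12644))) = √((-12/5 + 326) + 33181/(-19641 + 12644)) = √(1618/5 + 33181/(-6997)) = √(1618/5 + 33181*(-1/6997)) = √(1618/5 - 33181/6997) = √(11155241/34985) = √390266106385/34985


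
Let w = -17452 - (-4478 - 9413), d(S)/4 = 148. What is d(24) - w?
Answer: 4153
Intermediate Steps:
d(S) = 592 (d(S) = 4*148 = 592)
w = -3561 (w = -17452 - 1*(-13891) = -17452 + 13891 = -3561)
d(24) - w = 592 - 1*(-3561) = 592 + 3561 = 4153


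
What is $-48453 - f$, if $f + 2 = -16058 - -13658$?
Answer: $-46051$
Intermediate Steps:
$f = -2402$ ($f = -2 - 2400 = -2402$)
$-48453 - f = -48453 - -2402 = -48453 + 2402 = -46051$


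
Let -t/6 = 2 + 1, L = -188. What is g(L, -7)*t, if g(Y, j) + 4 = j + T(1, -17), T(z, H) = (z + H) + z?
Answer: 468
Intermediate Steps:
T(z, H) = H + 2*z (T(z, H) = (H + z) + z = H + 2*z)
g(Y, j) = -19 + j (g(Y, j) = -4 + (j + (-17 + 2*1)) = -4 + (j + (-17 + 2)) = -4 + (j - 15) = -4 + (-15 + j) = -19 + j)
t = -18 (t = -6*(2 + 1) = -6*3 = -18)
g(L, -7)*t = (-19 - 7)*(-18) = -26*(-18) = 468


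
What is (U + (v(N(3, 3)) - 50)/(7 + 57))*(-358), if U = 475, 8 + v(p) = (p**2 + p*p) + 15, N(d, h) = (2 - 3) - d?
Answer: -5439631/32 ≈ -1.6999e+5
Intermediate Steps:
N(d, h) = -1 - d
v(p) = 7 + 2*p**2 (v(p) = -8 + ((p**2 + p*p) + 15) = -8 + ((p**2 + p**2) + 15) = -8 + (2*p**2 + 15) = -8 + (15 + 2*p**2) = 7 + 2*p**2)
(U + (v(N(3, 3)) - 50)/(7 + 57))*(-358) = (475 + ((7 + 2*(-1 - 1*3)**2) - 50)/(7 + 57))*(-358) = (475 + ((7 + 2*(-1 - 3)**2) - 50)/64)*(-358) = (475 + ((7 + 2*(-4)**2) - 50)*(1/64))*(-358) = (475 + ((7 + 2*16) - 50)*(1/64))*(-358) = (475 + ((7 + 32) - 50)*(1/64))*(-358) = (475 + (39 - 50)*(1/64))*(-358) = (475 - 11*1/64)*(-358) = (475 - 11/64)*(-358) = (30389/64)*(-358) = -5439631/32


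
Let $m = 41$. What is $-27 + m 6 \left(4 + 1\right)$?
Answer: $1203$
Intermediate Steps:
$-27 + m 6 \left(4 + 1\right) = -27 + 41 \cdot 6 \left(4 + 1\right) = -27 + 41 \cdot 6 \cdot 5 = -27 + 41 \cdot 30 = -27 + 1230 = 1203$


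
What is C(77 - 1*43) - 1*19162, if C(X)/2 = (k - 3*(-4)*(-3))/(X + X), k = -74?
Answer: -325809/17 ≈ -19165.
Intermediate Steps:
C(X) = -110/X (C(X) = 2*((-74 - 3*(-4)*(-3))/(X + X)) = 2*((-74 + 12*(-3))/((2*X))) = 2*((-74 - 36)*(1/(2*X))) = 2*(-55/X) = -110/X)
C(77 - 1*43) - 1*19162 = -110/(77 - 1*43) - 1*19162 = -110/(77 - 43) - 19162 = -110/34 - 19162 = -110*1/34 - 19162 = -55/17 - 19162 = -325809/17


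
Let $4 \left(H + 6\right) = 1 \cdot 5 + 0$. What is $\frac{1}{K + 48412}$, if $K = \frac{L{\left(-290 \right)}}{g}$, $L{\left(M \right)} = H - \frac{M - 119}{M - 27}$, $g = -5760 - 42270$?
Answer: $\frac{20300680}{982796522713} \approx 2.0656 \cdot 10^{-5}$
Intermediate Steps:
$H = - \frac{19}{4}$ ($H = -6 + \frac{1 \cdot 5 + 0}{4} = -6 + \frac{5 + 0}{4} = -6 + \frac{1}{4} \cdot 5 = -6 + \frac{5}{4} = - \frac{19}{4} \approx -4.75$)
$g = -48030$ ($g = -5760 - 42270 = -48030$)
$L{\left(M \right)} = - \frac{19}{4} - \frac{-119 + M}{-27 + M}$ ($L{\left(M \right)} = - \frac{19}{4} - \frac{M - 119}{M - 27} = - \frac{19}{4} - \frac{-119 + M}{-27 + M}$)
$K = \frac{2553}{20300680}$ ($K = \frac{\frac{23}{4} \frac{1}{-27 - 290} \left(43 - -290\right)}{-48030} = \frac{23 \left(43 + 290\right)}{4 \left(-317\right)} \left(- \frac{1}{48030}\right) = \frac{23}{4} \left(- \frac{1}{317}\right) 333 \left(- \frac{1}{48030}\right) = \left(- \frac{7659}{1268}\right) \left(- \frac{1}{48030}\right) = \frac{2553}{20300680} \approx 0.00012576$)
$\frac{1}{K + 48412} = \frac{1}{\frac{2553}{20300680} + 48412} = \frac{1}{\frac{982796522713}{20300680}} = \frac{20300680}{982796522713}$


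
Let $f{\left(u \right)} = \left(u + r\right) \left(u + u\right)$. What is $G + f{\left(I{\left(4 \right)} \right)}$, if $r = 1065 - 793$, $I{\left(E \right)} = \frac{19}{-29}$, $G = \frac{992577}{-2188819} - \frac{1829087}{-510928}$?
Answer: $- \frac{331464471929370427}{940514616700912} \approx -352.43$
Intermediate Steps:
$G = \frac{3496404996797}{1118328914032}$ ($G = 992577 \left(- \frac{1}{2188819}\right) - - \frac{1829087}{510928} = - \frac{992577}{2188819} + \frac{1829087}{510928} = \frac{3496404996797}{1118328914032} \approx 3.1265$)
$I{\left(E \right)} = - \frac{19}{29}$ ($I{\left(E \right)} = 19 \left(- \frac{1}{29}\right) = - \frac{19}{29}$)
$r = 272$ ($r = 1065 - 793 = 272$)
$f{\left(u \right)} = 2 u \left(272 + u\right)$ ($f{\left(u \right)} = \left(u + 272\right) \left(u + u\right) = \left(272 + u\right) 2 u = 2 u \left(272 + u\right)$)
$G + f{\left(I{\left(4 \right)} \right)} = \frac{3496404996797}{1118328914032} + 2 \left(- \frac{19}{29}\right) \left(272 - \frac{19}{29}\right) = \frac{3496404996797}{1118328914032} + 2 \left(- \frac{19}{29}\right) \frac{7869}{29} = \frac{3496404996797}{1118328914032} - \frac{299022}{841} = - \frac{331464471929370427}{940514616700912}$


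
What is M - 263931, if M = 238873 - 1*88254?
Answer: -113312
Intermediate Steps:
M = 150619 (M = 238873 - 88254 = 150619)
M - 263931 = 150619 - 263931 = -113312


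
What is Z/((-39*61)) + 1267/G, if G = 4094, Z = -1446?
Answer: 2978039/3246542 ≈ 0.91730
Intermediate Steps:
Z/((-39*61)) + 1267/G = -1446/((-39*61)) + 1267/4094 = -1446/(-2379) + 1267*(1/4094) = -1446*(-1/2379) + 1267/4094 = 482/793 + 1267/4094 = 2978039/3246542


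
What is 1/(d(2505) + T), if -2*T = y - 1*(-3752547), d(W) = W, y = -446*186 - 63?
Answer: -1/1832259 ≈ -5.4577e-7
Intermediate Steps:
y = -83019 (y = -82956 - 63 = -83019)
T = -1834764 (T = -(-83019 - 1*(-3752547))/2 = -(-83019 + 3752547)/2 = -½*3669528 = -1834764)
1/(d(2505) + T) = 1/(2505 - 1834764) = 1/(-1832259) = -1/1832259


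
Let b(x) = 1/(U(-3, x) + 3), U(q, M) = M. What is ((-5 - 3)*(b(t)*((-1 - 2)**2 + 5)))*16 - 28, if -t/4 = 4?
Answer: 1428/13 ≈ 109.85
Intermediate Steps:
t = -16 (t = -4*4 = -16)
b(x) = 1/(3 + x) (b(x) = 1/(x + 3) = 1/(3 + x))
((-5 - 3)*(b(t)*((-1 - 2)**2 + 5)))*16 - 28 = ((-5 - 3)*(((-1 - 2)**2 + 5)/(3 - 16)))*16 - 28 = -8*((-3)**2 + 5)/(-13)*16 - 28 = -(-8)*(9 + 5)/13*16 - 28 = -(-8)*14/13*16 - 28 = -8*(-14/13)*16 - 28 = (112/13)*16 - 28 = 1792/13 - 28 = 1428/13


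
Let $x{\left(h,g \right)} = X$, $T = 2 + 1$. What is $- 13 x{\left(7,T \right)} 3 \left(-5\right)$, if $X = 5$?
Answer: $975$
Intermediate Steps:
$T = 3$
$x{\left(h,g \right)} = 5$
$- 13 x{\left(7,T \right)} 3 \left(-5\right) = \left(-13\right) 5 \cdot 3 \left(-5\right) = \left(-65\right) \left(-15\right) = 975$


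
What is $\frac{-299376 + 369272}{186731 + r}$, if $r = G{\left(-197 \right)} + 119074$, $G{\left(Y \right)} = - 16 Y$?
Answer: $\frac{69896}{308957} \approx 0.22623$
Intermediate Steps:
$r = 122226$ ($r = \left(-16\right) \left(-197\right) + 119074 = 3152 + 119074 = 122226$)
$\frac{-299376 + 369272}{186731 + r} = \frac{-299376 + 369272}{186731 + 122226} = \frac{69896}{308957}$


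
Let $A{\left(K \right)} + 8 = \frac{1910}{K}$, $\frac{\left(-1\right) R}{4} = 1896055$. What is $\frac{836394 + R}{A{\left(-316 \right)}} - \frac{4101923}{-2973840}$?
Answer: $\frac{3170587971917857}{6598950960} \approx 4.8047 \cdot 10^{5}$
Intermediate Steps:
$R = -7584220$ ($R = \left(-4\right) 1896055 = -7584220$)
$A{\left(K \right)} = -8 + \frac{1910}{K}$
$\frac{836394 + R}{A{\left(-316 \right)}} - \frac{4101923}{-2973840} = \frac{836394 - 7584220}{-8 + \frac{1910}{-316}} - \frac{4101923}{-2973840} = - \frac{6747826}{-8 + 1910 \left(- \frac{1}{316}\right)} - - \frac{4101923}{2973840} = - \frac{6747826}{-8 - \frac{955}{158}} + \frac{4101923}{2973840} = - \frac{6747826}{- \frac{2219}{158}} + \frac{4101923}{2973840} = \left(-6747826\right) \left(- \frac{158}{2219}\right) + \frac{4101923}{2973840} = \frac{1066156508}{2219} + \frac{4101923}{2973840} = \frac{3170587971917857}{6598950960}$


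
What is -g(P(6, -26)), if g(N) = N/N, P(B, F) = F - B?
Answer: -1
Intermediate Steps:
g(N) = 1
-g(P(6, -26)) = -1*1 = -1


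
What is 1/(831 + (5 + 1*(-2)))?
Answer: 1/834 ≈ 0.0011990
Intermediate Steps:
1/(831 + (5 + 1*(-2))) = 1/(831 + (5 - 2)) = 1/(831 + 3) = 1/834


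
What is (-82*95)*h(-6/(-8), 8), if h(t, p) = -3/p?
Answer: 11685/4 ≈ 2921.3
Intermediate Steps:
(-82*95)*h(-6/(-8), 8) = (-82*95)*(-3/8) = -(-23370)/8 = -7790*(-3/8) = 11685/4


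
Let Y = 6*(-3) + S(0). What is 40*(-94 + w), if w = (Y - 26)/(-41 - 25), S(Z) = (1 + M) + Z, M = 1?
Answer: -41080/11 ≈ -3734.5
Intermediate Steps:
S(Z) = 2 + Z (S(Z) = (1 + 1) + Z = 2 + Z)
Y = -16 (Y = 6*(-3) + (2 + 0) = -18 + 2 = -16)
w = 7/11 (w = (-16 - 26)/(-41 - 25) = -42/(-66) = -42*(-1/66) = 7/11 ≈ 0.63636)
40*(-94 + w) = 40*(-94 + 7/11) = 40*(-1027/11) = -41080/11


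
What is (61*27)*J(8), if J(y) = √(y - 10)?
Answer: 1647*I*√2 ≈ 2329.2*I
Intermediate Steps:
J(y) = √(-10 + y)
(61*27)*J(8) = (61*27)*√(-10 + 8) = 1647*√(-2) = 1647*(I*√2) = 1647*I*√2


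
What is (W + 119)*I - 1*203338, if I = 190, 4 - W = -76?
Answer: -165528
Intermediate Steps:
W = 80 (W = 4 - 1*(-76) = 4 + 76 = 80)
(W + 119)*I - 1*203338 = (80 + 119)*190 - 1*203338 = 199*190 - 203338 = 37810 - 203338 = -165528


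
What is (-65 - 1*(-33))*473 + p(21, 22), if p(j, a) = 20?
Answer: -15116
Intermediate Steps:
(-65 - 1*(-33))*473 + p(21, 22) = (-65 - 1*(-33))*473 + 20 = (-65 + 33)*473 + 20 = -32*473 + 20 = -15136 + 20 = -15116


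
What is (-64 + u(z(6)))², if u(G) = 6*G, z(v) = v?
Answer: 784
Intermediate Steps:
(-64 + u(z(6)))² = (-64 + 6*6)² = (-64 + 36)² = (-28)² = 784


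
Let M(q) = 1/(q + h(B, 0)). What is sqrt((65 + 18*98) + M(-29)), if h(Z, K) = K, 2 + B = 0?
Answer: 4*sqrt(96135)/29 ≈ 42.766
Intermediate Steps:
B = -2 (B = -2 + 0 = -2)
M(q) = 1/q (M(q) = 1/(q + 0) = 1/q)
sqrt((65 + 18*98) + M(-29)) = sqrt((65 + 18*98) + 1/(-29)) = sqrt((65 + 1764) - 1/29) = sqrt(1829 - 1/29) = sqrt(53040/29) = 4*sqrt(96135)/29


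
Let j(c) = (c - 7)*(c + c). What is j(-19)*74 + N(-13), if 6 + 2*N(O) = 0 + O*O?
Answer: 146387/2 ≈ 73194.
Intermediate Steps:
j(c) = 2*c*(-7 + c) (j(c) = (-7 + c)*(2*c) = 2*c*(-7 + c))
N(O) = -3 + O²/2 (N(O) = -3 + (0 + O*O)/2 = -3 + (0 + O²)/2 = -3 + O²/2)
j(-19)*74 + N(-13) = (2*(-19)*(-7 - 19))*74 + (-3 + (½)*(-13)²) = (2*(-19)*(-26))*74 + (-3 + (½)*169) = 988*74 + (-3 + 169/2) = 73112 + 163/2 = 146387/2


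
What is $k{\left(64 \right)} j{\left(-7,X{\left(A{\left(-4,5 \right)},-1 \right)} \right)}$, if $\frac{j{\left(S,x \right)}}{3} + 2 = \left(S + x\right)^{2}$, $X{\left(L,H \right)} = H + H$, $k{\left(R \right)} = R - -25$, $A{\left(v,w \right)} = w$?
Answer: $21093$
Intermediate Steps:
$k{\left(R \right)} = 25 + R$ ($k{\left(R \right)} = R + 25 = 25 + R$)
$X{\left(L,H \right)} = 2 H$
$j{\left(S,x \right)} = -6 + 3 \left(S + x\right)^{2}$
$k{\left(64 \right)} j{\left(-7,X{\left(A{\left(-4,5 \right)},-1 \right)} \right)} = \left(25 + 64\right) \left(-6 + 3 \left(-7 + 2 \left(-1\right)\right)^{2}\right) = 89 \left(-6 + 3 \left(-7 - 2\right)^{2}\right) = 89 \left(-6 + 3 \left(-9\right)^{2}\right) = 89 \left(-6 + 3 \cdot 81\right) = 89 \left(-6 + 243\right) = 89 \cdot 237 = 21093$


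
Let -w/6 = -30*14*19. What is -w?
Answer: -47880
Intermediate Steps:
w = 47880 (w = -6*(-30*14)*19 = -(-2520)*19 = -6*(-7980) = 47880)
-w = -1*47880 = -47880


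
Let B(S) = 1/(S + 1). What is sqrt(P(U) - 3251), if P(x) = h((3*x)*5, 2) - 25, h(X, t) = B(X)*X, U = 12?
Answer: 6*I*sqrt(2980346)/181 ≈ 57.228*I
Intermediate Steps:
B(S) = 1/(1 + S)
h(X, t) = X/(1 + X)
P(x) = -25 + 15*x/(1 + 15*x) (P(x) = ((3*x)*5)/(1 + (3*x)*5) - 25 = (15*x)/(1 + 15*x) - 25 = 15*x/(1 + 15*x) - 25 = -25 + 15*x/(1 + 15*x))
sqrt(P(U) - 3251) = sqrt(5*(-5 - 72*12)/(1 + 15*12) - 3251) = sqrt(5*(-5 - 864)/(1 + 180) - 3251) = sqrt(5*(-869)/181 - 3251) = sqrt(5*(1/181)*(-869) - 3251) = sqrt(-4345/181 - 3251) = sqrt(-592776/181) = 6*I*sqrt(2980346)/181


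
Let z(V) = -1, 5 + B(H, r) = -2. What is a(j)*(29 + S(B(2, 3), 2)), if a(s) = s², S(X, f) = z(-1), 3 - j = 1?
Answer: 112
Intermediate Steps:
j = 2 (j = 3 - 1*1 = 3 - 1 = 2)
B(H, r) = -7 (B(H, r) = -5 - 2 = -7)
S(X, f) = -1
a(j)*(29 + S(B(2, 3), 2)) = 2²*(29 - 1) = 4*28 = 112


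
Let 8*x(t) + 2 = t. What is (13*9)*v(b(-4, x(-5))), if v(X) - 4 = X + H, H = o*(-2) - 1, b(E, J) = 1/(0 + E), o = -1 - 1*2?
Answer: 4095/4 ≈ 1023.8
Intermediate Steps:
x(t) = -¼ + t/8
o = -3 (o = -1 - 2 = -3)
b(E, J) = 1/E
H = 5 (H = -3*(-2) - 1 = 6 - 1 = 5)
v(X) = 9 + X (v(X) = 4 + (X + 5) = 4 + (5 + X) = 9 + X)
(13*9)*v(b(-4, x(-5))) = (13*9)*(9 + 1/(-4)) = 117*(9 - ¼) = 117*(35/4) = 4095/4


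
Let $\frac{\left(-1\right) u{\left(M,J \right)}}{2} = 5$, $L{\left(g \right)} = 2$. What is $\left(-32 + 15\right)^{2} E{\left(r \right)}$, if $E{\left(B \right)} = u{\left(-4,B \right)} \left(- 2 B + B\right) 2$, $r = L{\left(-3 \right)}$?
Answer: $11560$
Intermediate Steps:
$r = 2$
$u{\left(M,J \right)} = -10$ ($u{\left(M,J \right)} = \left(-2\right) 5 = -10$)
$E{\left(B \right)} = 20 B$ ($E{\left(B \right)} = - 10 \left(- 2 B + B\right) 2 = - 10 \left(- B\right) 2 = 10 B 2 = 20 B$)
$\left(-32 + 15\right)^{2} E{\left(r \right)} = \left(-32 + 15\right)^{2} \cdot 20 \cdot 2 = \left(-17\right)^{2} \cdot 40 = 289 \cdot 40 = 11560$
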